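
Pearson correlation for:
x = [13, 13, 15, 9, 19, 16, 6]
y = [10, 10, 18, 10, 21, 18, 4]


n=7, Σx=91, Σy=91, Σxy=1331, Σx²=1297, Σy²=1405
r = (7×1331 - 91×91)/√((7×1297 - 91²)(7×1405 - 91²))
= 1036/√(798×1554) = 1036/√1240092 ≈ 1036/1113.5942 ≈ 0.9303

r ≈ 0.9303


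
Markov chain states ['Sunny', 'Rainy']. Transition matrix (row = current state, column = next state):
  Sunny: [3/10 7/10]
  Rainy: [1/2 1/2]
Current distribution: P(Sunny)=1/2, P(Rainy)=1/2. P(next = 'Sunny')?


P(next=Sunny) = Σᵢ P(now=i)×P(i→Sunny)
= 1/2×3/10 + 1/2×1/2
= 3/20 + 1/4 = 2/5

P = 2/5 ≈ 0.4000


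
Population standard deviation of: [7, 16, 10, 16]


Mean = 49/4
  (7-49/4)²=441/16
  (16-49/4)²=225/16
  (10-49/4)²=81/16
  (16-49/4)²=225/16
Σ(x-μ)² = 243/4
σ² = (243/4)/4 = 243/16

σ = √(243/16) ≈ 3.8971


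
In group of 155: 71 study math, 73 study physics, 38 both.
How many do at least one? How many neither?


|A∪B| = 71+73-38 = 106
Neither = 155-106 = 49

At least one: 106; Neither: 49


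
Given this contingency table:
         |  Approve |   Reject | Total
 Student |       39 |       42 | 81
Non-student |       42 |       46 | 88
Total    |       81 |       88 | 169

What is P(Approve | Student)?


P(Approve | Student) = 39/(39+42) = 39/81 = 13/27

P(Approve|Student) = 13/27 ≈ 48.15%


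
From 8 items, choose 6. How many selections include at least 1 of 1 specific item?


Complement: C(8,6) - C(7,6) = 28 - 7 = 21

21


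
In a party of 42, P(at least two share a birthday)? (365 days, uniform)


P(all different) = Π(365-i)/365 for i=0..41
= 0.085970
P(match) = 1 - 0.085970 = 0.914030

P ≈ 0.9140 ≈ 91.40%


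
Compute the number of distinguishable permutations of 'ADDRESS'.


Letters: 7, freq: {'A': 1, 'D': 2, 'R': 1, 'E': 1, 'S': 2}
7!/(1!×2!×1!×1!×2!) = 5040/4 = 1260

1260


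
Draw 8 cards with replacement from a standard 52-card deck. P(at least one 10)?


P(not a 10) = 48/52 = 12/13
P(none in 8 draws) = (12/13)^8 = 429981696/815730721
P(≥1 10) = 1 - 429981696/815730721 = 385749025/815730721

P = 385749025/815730721 ≈ 47.29%


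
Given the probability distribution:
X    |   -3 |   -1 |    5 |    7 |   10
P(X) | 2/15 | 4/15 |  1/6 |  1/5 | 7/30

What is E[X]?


E[X] = Σ x·P(X=x)
= (-3)×(2/15) + (-1)×(4/15) + (5)×(1/6) + (7)×(1/5) + (10)×(7/30)
= 39/10

E[X] = 39/10


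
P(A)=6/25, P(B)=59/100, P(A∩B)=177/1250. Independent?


P(A)×P(B) = 177/1250
P(A∩B) = 177/1250
Equal ✓ → Independent

Yes, independent


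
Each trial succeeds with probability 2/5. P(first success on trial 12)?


Geometric: P(X=12) = (1-p)^(k-1)×p = (3/5)^11×2/5 = 354294/244140625

P(X=12) = 354294/244140625 ≈ 0.15%


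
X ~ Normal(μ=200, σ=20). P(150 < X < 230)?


z₁=(150-200)/20=-2.5, z₂=(230-200)/20=1.5
P = Φ(1.5) - Φ(-2.5) = 0.933193 - 0.006210 = 0.926983 ≈ 0.9270

P(150 < X < 230) ≈ 0.9270


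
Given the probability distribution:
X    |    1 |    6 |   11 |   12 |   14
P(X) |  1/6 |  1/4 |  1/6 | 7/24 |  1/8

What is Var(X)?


E[X] = 35/4
E[X²] = 575/6
Var(X) = E[X²] - (E[X])² = 575/6 - 1225/16 = 925/48

Var(X) = 925/48 ≈ 19.2708


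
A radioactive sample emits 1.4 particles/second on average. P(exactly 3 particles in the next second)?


Poisson(λ=1.4): P(X=3) = e^(-λ)×λ^k/k!
= e^(-1.4) × 1.4^3 / 3!
≈ 0.2465969639 × 2.744 / 6 ≈ 0.112777

P(X=3) ≈ 0.112777 ≈ 11.28%


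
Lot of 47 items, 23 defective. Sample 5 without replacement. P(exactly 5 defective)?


Hypergeometric: C(23,5)×C(24,0)/C(47,5)
= 33649×1/1533939 = 133/6063

P(X=5) = 133/6063 ≈ 2.19%


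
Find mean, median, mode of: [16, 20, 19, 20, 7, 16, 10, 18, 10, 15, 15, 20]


Sorted: [7, 10, 10, 15, 15, 16, 16, 18, 19, 20, 20, 20]
Mean = 186/12 = 31/2
Median = 16
Freq: {16: 2, 20: 3, 19: 1, 7: 1, 10: 2, 18: 1, 15: 2}
Mode: [20]

Mean=31/2, Median=16, Mode=20


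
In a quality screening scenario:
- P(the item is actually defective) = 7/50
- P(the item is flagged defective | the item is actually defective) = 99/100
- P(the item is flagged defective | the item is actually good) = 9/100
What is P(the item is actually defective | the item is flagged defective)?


Using Bayes' theorem:
P(A|B) = P(B|A)·P(A) / P(B)

P(the item is flagged defective) = 99/100 × 7/50 + 9/100 × 43/50
= 693/5000 + 387/5000 = 27/125

P(the item is actually defective|the item is flagged defective) = (693/5000) / (27/125) = 77/120

P(the item is actually defective|the item is flagged defective) = 77/120 ≈ 64.17%


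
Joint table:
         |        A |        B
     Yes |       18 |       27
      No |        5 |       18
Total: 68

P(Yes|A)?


P(Yes|A) = 18/(18+5) = 18/23

P = 18/23 ≈ 78.26%


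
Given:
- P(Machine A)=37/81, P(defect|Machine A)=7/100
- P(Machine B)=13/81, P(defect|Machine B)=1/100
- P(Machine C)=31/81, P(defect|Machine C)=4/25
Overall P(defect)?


P(B) = Σ P(B|Aᵢ)×P(Aᵢ)
  7/100×37/81 = 259/8100
  1/100×13/81 = 13/8100
  4/25×31/81 = 124/2025
Sum = 64/675

P(defect) = 64/675 ≈ 9.48%


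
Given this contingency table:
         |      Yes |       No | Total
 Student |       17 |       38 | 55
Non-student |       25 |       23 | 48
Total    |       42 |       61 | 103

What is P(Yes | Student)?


P(Yes | Student) = 17/(17+38) = 17/55

P(Yes|Student) = 17/55 ≈ 30.91%


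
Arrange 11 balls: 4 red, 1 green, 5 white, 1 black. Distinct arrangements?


11!/(4!×1!×5!×1!) = 13860

13860


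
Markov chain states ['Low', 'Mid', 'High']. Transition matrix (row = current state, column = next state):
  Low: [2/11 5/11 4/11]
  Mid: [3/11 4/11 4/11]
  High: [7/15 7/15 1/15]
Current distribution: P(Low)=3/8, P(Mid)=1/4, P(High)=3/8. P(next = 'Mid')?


P(next=Mid) = Σᵢ P(now=i)×P(i→Mid)
= 3/8×5/11 + 1/4×4/11 + 3/8×7/15
= 15/88 + 1/11 + 7/40 = 24/55

P = 24/55 ≈ 0.4364


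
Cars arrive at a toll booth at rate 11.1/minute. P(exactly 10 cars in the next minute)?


Poisson(λ=11.1): P(X=10) = e^(-λ)×λ^k/k!
= e^(-11.1) × 11.1^10 / 10!
≈ 1.511232382e-05 × 28394209860.7 / 3628800 ≈ 0.118249

P(X=10) ≈ 0.118249 ≈ 11.82%


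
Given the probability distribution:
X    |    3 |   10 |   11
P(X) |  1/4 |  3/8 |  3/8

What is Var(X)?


E[X] = 69/8
E[X²] = 681/8
Var(X) = E[X²] - (E[X])² = 681/8 - 4761/64 = 687/64

Var(X) = 687/64 ≈ 10.7344


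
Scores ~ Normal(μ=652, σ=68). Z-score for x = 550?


z = (x - μ)/σ = (550 - 652)/68 = -1.5

z = -1.5


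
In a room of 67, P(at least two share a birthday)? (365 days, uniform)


P(all different) = Π(365-i)/365 for i=0..66
= 0.001560
P(match) = 1 - 0.001560 = 0.998440

P ≈ 0.9984 ≈ 99.84%


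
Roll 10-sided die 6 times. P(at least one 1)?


P(no 1)^6 = (9/10)^6 = 531441/1000000
P(≥1) = 1 - 531441/1000000 = 468559/1000000

P = 468559/1000000 ≈ 46.86%


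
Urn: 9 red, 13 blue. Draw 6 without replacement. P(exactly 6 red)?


Hypergeometric: C(9,6)×C(13,0)/C(22,6)
= 84×1/74613 = 4/3553

P(X=6) = 4/3553 ≈ 0.11%


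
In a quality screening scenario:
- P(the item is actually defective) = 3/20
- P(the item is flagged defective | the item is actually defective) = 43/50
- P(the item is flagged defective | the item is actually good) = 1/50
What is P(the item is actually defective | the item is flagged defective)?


Using Bayes' theorem:
P(A|B) = P(B|A)·P(A) / P(B)

P(the item is flagged defective) = 43/50 × 3/20 + 1/50 × 17/20
= 129/1000 + 17/1000 = 73/500

P(the item is actually defective|the item is flagged defective) = (129/1000) / (73/500) = 129/146

P(the item is actually defective|the item is flagged defective) = 129/146 ≈ 88.36%


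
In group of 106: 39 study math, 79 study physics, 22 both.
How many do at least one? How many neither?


|A∪B| = 39+79-22 = 96
Neither = 106-96 = 10

At least one: 96; Neither: 10


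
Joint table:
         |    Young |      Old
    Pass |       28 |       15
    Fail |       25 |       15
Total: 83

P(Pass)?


P(Pass) = (28+15)/83 = 43/83

P(Pass) = 43/83 ≈ 51.81%


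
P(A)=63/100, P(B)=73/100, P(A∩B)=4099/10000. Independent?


P(A)×P(B) = 4599/10000
P(A∩B) = 4099/10000
Not equal → NOT independent

No, not independent


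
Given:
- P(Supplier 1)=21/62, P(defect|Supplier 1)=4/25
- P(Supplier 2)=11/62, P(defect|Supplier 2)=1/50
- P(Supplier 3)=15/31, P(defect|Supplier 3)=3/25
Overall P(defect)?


P(B) = Σ P(B|Aᵢ)×P(Aᵢ)
  4/25×21/62 = 42/775
  1/50×11/62 = 11/3100
  3/25×15/31 = 9/155
Sum = 359/3100

P(defect) = 359/3100 ≈ 11.58%


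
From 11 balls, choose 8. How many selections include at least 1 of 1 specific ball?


Complement: C(11,8) - C(10,8) = 165 - 45 = 120

120


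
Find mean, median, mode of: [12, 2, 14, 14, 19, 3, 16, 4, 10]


Sorted: [2, 3, 4, 10, 12, 14, 14, 16, 19]
Mean = 94/9
Median = 12
Freq: {12: 1, 2: 1, 14: 2, 19: 1, 3: 1, 16: 1, 4: 1, 10: 1}
Mode: [14]

Mean=94/9, Median=12, Mode=14


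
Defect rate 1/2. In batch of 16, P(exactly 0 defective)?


Binomial: P(X=0) = C(16,0)×p^0×(1-p)^16
= 1 × 1 × 1/65536 = 1/65536

P(X=0) = 1/65536 ≈ 0.00%


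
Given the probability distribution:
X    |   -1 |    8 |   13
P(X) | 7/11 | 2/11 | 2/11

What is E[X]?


E[X] = Σ x·P(X=x)
= (-1)×(7/11) + (8)×(2/11) + (13)×(2/11)
= 35/11

E[X] = 35/11


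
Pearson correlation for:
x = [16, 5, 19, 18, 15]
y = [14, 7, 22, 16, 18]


n=5, Σx=73, Σy=77, Σxy=1235, Σx²=1191, Σy²=1309
r = (5×1235 - 73×77)/√((5×1191 - 73²)(5×1309 - 77²))
= 554/√(626×616) = 554/√385616 ≈ 554/620.9799 ≈ 0.8921

r ≈ 0.8921


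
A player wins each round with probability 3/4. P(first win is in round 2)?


Geometric: P(X=2) = (1-p)^(k-1)×p = (1/4)^1×3/4 = 3/16

P(X=2) = 3/16 ≈ 18.75%


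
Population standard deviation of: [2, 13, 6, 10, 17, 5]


Mean = 53/6
  (2-53/6)²=1681/36
  (13-53/6)²=625/36
  (6-53/6)²=289/36
  (10-53/6)²=49/36
  (17-53/6)²=2401/36
  (5-53/6)²=529/36
Σ(x-μ)² = 929/6
σ² = (929/6)/6 = 929/36

σ = √(929/36) ≈ 5.0799


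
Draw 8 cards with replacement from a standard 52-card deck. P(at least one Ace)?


P(not a Ace) = 48/52 = 12/13
P(none in 8 draws) = (12/13)^8 = 429981696/815730721
P(≥1 Ace) = 1 - 429981696/815730721 = 385749025/815730721

P = 385749025/815730721 ≈ 47.29%


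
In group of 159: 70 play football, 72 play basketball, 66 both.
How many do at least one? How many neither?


|A∪B| = 70+72-66 = 76
Neither = 159-76 = 83

At least one: 76; Neither: 83


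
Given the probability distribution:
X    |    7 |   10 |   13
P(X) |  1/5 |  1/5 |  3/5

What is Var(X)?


E[X] = 56/5
E[X²] = 656/5
Var(X) = E[X²] - (E[X])² = 656/5 - 3136/25 = 144/25

Var(X) = 144/25 ≈ 5.7600


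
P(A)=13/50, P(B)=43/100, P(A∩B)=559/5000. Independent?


P(A)×P(B) = 559/5000
P(A∩B) = 559/5000
Equal ✓ → Independent

Yes, independent


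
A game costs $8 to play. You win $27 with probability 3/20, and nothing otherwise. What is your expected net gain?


E[gain] = (27-8)×3/20 + (-8)×17/20
= 57/20 - 34/5 = -79/20

Expected net gain = $-79/20 ≈ $-3.95


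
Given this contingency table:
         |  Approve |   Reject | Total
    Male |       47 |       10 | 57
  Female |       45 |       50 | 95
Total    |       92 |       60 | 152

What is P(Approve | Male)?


P(Approve | Male) = 47/(47+10) = 47/57

P(Approve|Male) = 47/57 ≈ 82.46%


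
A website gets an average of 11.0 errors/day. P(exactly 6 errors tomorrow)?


Poisson(λ=11.0): P(X=6) = e^(-λ)×λ^k/k!
= e^(-11.0) × 11.0^6 / 6!
≈ 1.670170079e-05 × 1771561 / 720 ≈ 0.041095

P(X=6) ≈ 0.041095 ≈ 4.11%


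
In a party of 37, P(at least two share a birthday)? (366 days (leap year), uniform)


P(all different) = Π(366-i)/366 for i=0..36
= 0.152077
P(match) = 1 - 0.152077 = 0.847923

P ≈ 0.8479 ≈ 84.79%


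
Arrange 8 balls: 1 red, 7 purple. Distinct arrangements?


8!/(1!×7!) = 8

8


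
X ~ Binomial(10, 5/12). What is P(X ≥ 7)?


P(X ≥ 7) = Σ P(X=i) for i=7..10
P(X=7) = 133984375/2579890176
P(X=8) = 95703125/6879707136
P(X=9) = 68359375/30958682112
P(X=10) = 9765625/61917364224
Sum = 351953125/5159780352

P(X ≥ 7) = 351953125/5159780352 ≈ 6.82%


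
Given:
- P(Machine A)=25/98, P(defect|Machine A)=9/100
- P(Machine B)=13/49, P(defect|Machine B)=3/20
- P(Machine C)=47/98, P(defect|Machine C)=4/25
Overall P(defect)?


P(B) = Σ P(B|Aᵢ)×P(Aᵢ)
  9/100×25/98 = 9/392
  3/20×13/49 = 39/980
  4/25×47/98 = 94/1225
Sum = 1367/9800

P(defect) = 1367/9800 ≈ 13.95%


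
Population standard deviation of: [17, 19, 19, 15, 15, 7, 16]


Mean = 108/7
  (17-108/7)²=121/49
  (19-108/7)²=625/49
  (19-108/7)²=625/49
  (15-108/7)²=9/49
  (15-108/7)²=9/49
  (7-108/7)²=3481/49
  (16-108/7)²=16/49
Σ(x-μ)² = 698/7
σ² = (698/7)/7 = 698/49

σ = √(698/49) ≈ 3.7742


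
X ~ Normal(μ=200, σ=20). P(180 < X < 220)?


z₁=(180-200)/20=-1.0, z₂=(220-200)/20=1.0
P = Φ(1.0) - Φ(-1.0) = 0.841345 - 0.158655 = 0.682690 ≈ 0.6827

P(180 < X < 220) ≈ 0.6827


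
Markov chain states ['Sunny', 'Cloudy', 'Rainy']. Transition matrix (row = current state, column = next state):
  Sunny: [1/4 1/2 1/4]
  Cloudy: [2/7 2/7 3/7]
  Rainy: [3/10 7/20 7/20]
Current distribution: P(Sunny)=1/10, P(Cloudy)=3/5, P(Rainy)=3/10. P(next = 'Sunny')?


P(next=Sunny) = Σᵢ P(now=i)×P(i→Sunny)
= 1/10×1/4 + 3/5×2/7 + 3/10×3/10
= 1/40 + 6/35 + 9/100 = 401/1400

P = 401/1400 ≈ 0.2864


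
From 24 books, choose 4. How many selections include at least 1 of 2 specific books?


Complement: C(24,4) - C(22,4) = 10626 - 7315 = 3311

3311


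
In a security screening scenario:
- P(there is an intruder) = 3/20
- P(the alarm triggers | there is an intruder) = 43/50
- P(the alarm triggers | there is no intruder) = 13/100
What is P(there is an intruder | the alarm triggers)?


Using Bayes' theorem:
P(A|B) = P(B|A)·P(A) / P(B)

P(the alarm triggers) = 43/50 × 3/20 + 13/100 × 17/20
= 129/1000 + 221/2000 = 479/2000

P(there is an intruder|the alarm triggers) = (129/1000) / (479/2000) = 258/479

P(there is an intruder|the alarm triggers) = 258/479 ≈ 53.86%


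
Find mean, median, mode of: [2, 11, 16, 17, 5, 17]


Sorted: [2, 5, 11, 16, 17, 17]
Mean = 68/6 = 34/3
Median = 27/2
Freq: {2: 1, 11: 1, 16: 1, 17: 2, 5: 1}
Mode: [17]

Mean=34/3, Median=27/2, Mode=17


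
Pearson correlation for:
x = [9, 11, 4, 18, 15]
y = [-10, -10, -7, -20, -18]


n=5, Σx=57, Σy=-65, Σxy=-858, Σx²=767, Σy²=973
r = (5×(-858) - 57×(-65))/√((5×767 - 57²)(5×973 - (-65)²))
= -585/√(586×640) = -585/√375040 ≈ -585/612.4051 ≈ -0.9553

r ≈ -0.9553


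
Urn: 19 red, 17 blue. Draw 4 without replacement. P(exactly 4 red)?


Hypergeometric: C(19,4)×C(17,0)/C(36,4)
= 3876×1/58905 = 76/1155

P(X=4) = 76/1155 ≈ 6.58%


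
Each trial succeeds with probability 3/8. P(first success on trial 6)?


Geometric: P(X=6) = (1-p)^(k-1)×p = (5/8)^5×3/8 = 9375/262144

P(X=6) = 9375/262144 ≈ 3.58%


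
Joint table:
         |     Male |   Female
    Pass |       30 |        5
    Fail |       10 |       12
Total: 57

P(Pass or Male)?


P(Pass∨Male) = P(Pass) + P(Male) - P(Pass∧Male)
= (35 + 40 - 30)/57 = 45/57 = 15/19

P = 15/19 ≈ 78.95%


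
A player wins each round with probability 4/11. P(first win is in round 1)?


Geometric: P(X=1) = (1-p)^(k-1)×p = (7/11)^0×4/11 = 4/11

P(X=1) = 4/11 ≈ 36.36%


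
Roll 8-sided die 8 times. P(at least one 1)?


P(no 1)^8 = (7/8)^8 = 5764801/16777216
P(≥1) = 1 - 5764801/16777216 = 11012415/16777216

P = 11012415/16777216 ≈ 65.64%


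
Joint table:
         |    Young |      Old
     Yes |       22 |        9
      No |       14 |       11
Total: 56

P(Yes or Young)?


P(Yes∨Young) = P(Yes) + P(Young) - P(Yes∧Young)
= (31 + 36 - 22)/56 = 45/56

P = 45/56 ≈ 80.36%


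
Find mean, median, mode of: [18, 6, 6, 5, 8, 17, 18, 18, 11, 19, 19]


Sorted: [5, 6, 6, 8, 11, 17, 18, 18, 18, 19, 19]
Mean = 145/11
Median = 17
Freq: {18: 3, 6: 2, 5: 1, 8: 1, 17: 1, 11: 1, 19: 2}
Mode: [18]

Mean=145/11, Median=17, Mode=18


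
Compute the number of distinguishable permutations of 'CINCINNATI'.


Letters: 10, freq: {'C': 2, 'I': 3, 'N': 3, 'A': 1, 'T': 1}
10!/(2!×3!×3!×1!×1!) = 3628800/72 = 50400

50400


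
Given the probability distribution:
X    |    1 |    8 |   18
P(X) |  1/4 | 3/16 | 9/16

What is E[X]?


E[X] = Σ x·P(X=x)
= (1)×(1/4) + (8)×(3/16) + (18)×(9/16)
= 95/8

E[X] = 95/8


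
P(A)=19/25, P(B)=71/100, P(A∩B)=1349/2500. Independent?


P(A)×P(B) = 1349/2500
P(A∩B) = 1349/2500
Equal ✓ → Independent

Yes, independent


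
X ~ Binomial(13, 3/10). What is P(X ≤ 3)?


P(X ≤ 3) = Σ P(X=i) for i=0..3
P(X=0) = 96889010407/10000000000000
P(X=1) = 539810200839/10000000000000
P(X=2) = 694041686793/5000000000000
P(X=3) = 1090636936389/5000000000000
Sum = 420605645761/1000000000000

P(X ≤ 3) = 420605645761/1000000000000 ≈ 42.06%


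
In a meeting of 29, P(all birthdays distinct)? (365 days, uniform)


P(all different) = Π(365-i)/365 for i=0..28
= (365/365)×(364/365)×...×(337/365)
= 0.319031

P ≈ 0.3190 ≈ 31.90%


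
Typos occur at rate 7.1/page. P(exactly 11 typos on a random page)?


Poisson(λ=7.1): P(X=11) = e^(-λ)×λ^k/k!
= e^(-7.1) × 7.1^11 / 11!
≈ 0.0008251049233 × 2311222921.22 / 39916800 ≈ 0.047774

P(X=11) ≈ 0.047774 ≈ 4.78%


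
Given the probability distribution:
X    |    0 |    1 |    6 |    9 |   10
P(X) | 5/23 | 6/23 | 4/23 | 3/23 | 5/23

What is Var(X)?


E[X] = 107/23
E[X²] = 893/23
Var(X) = E[X²] - (E[X])² = 893/23 - 11449/529 = 9090/529

Var(X) = 9090/529 ≈ 17.1834


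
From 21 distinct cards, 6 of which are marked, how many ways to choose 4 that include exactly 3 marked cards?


Choose 3 of the 6 marked cards and 1 of the other 15 cards:
C(6,3)×C(15,1) = 20×15 = 300

300


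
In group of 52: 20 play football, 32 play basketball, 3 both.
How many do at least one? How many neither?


|A∪B| = 20+32-3 = 49
Neither = 52-49 = 3

At least one: 49; Neither: 3


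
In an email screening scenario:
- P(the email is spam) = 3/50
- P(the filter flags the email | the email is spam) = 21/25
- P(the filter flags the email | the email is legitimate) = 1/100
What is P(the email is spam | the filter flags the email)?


Using Bayes' theorem:
P(A|B) = P(B|A)·P(A) / P(B)

P(the filter flags the email) = 21/25 × 3/50 + 1/100 × 47/50
= 63/1250 + 47/5000 = 299/5000

P(the email is spam|the filter flags the email) = (63/1250) / (299/5000) = 252/299

P(the email is spam|the filter flags the email) = 252/299 ≈ 84.28%


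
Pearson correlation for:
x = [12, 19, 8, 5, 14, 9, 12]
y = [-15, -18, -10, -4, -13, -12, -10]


n=7, Σx=79, Σy=-82, Σxy=-1032, Σx²=1015, Σy²=1078
r = (7×(-1032) - 79×(-82))/√((7×1015 - 79²)(7×1078 - (-82)²))
= -746/√(864×822) = -746/√710208 ≈ -746/842.7384 ≈ -0.8852

r ≈ -0.8852


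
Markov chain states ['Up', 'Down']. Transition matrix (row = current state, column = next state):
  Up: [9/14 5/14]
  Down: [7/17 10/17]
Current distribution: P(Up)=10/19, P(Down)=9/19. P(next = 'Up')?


P(next=Up) = Σᵢ P(now=i)×P(i→Up)
= 10/19×9/14 + 9/19×7/17
= 45/133 + 63/323 = 1206/2261

P = 1206/2261 ≈ 0.5334


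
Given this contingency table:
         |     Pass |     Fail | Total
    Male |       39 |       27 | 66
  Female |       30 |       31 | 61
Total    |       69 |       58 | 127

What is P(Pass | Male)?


P(Pass | Male) = 39/(39+27) = 39/66 = 13/22

P(Pass|Male) = 13/22 ≈ 59.09%


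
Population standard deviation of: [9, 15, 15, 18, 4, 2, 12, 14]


Mean = 89/8
  (9-89/8)²=289/64
  (15-89/8)²=961/64
  (15-89/8)²=961/64
  (18-89/8)²=3025/64
  (4-89/8)²=3249/64
  (2-89/8)²=5329/64
  (12-89/8)²=49/64
  (14-89/8)²=529/64
Σ(x-μ)² = 1799/8
σ² = (1799/8)/8 = 1799/64

σ = √(1799/64) ≈ 5.3018


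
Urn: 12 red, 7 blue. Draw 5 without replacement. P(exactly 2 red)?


Hypergeometric: C(12,2)×C(7,3)/C(19,5)
= 66×35/11628 = 385/1938

P(X=2) = 385/1938 ≈ 19.87%


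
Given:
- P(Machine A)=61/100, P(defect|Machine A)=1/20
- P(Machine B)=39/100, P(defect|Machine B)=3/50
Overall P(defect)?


P(B) = Σ P(B|Aᵢ)×P(Aᵢ)
  1/20×61/100 = 61/2000
  3/50×39/100 = 117/5000
Sum = 539/10000

P(defect) = 539/10000 ≈ 5.39%


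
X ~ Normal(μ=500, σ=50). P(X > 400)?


z = (400-500)/50 = -2.0
P(X > 400) = 1 - P(Z ≤ -2.0) = 1 - 0.0228 = 0.9772

P(X > 400) ≈ 0.9772


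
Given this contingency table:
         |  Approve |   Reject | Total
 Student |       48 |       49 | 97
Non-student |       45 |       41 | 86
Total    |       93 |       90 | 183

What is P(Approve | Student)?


P(Approve | Student) = 48/(48+49) = 48/97

P(Approve|Student) = 48/97 ≈ 49.48%


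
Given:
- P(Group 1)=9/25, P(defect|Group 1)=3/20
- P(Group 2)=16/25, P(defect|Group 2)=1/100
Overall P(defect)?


P(B) = Σ P(B|Aᵢ)×P(Aᵢ)
  3/20×9/25 = 27/500
  1/100×16/25 = 4/625
Sum = 151/2500

P(defect) = 151/2500 ≈ 6.04%


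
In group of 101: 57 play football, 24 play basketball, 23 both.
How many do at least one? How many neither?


|A∪B| = 57+24-23 = 58
Neither = 101-58 = 43

At least one: 58; Neither: 43


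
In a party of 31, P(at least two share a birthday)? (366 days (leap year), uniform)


P(all different) = Π(366-i)/366 for i=0..30
= 0.270541
P(match) = 1 - 0.270541 = 0.729459

P ≈ 0.7295 ≈ 72.95%


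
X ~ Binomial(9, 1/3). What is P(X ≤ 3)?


P(X ≤ 3) = Σ P(X=i) for i=0..3
P(X=0) = 512/19683
P(X=1) = 256/2187
P(X=2) = 512/2187
P(X=3) = 1792/6561
Sum = 12800/19683

P(X ≤ 3) = 12800/19683 ≈ 65.03%


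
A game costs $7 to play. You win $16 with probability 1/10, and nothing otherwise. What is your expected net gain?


E[gain] = (16-7)×1/10 + (-7)×9/10
= 9/10 - 63/10 = -27/5

Expected net gain = $-27/5 ≈ $-5.40


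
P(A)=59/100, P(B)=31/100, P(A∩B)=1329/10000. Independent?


P(A)×P(B) = 1829/10000
P(A∩B) = 1329/10000
Not equal → NOT independent

No, not independent


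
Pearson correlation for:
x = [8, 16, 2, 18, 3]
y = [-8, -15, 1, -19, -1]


n=5, Σx=47, Σy=-42, Σxy=-647, Σx²=657, Σy²=652
r = (5×(-647) - 47×(-42))/√((5×657 - 47²)(5×652 - (-42)²))
= -1261/√(1076×1496) = -1261/√1609696 ≈ -1261/1268.7380 ≈ -0.9939

r ≈ -0.9939


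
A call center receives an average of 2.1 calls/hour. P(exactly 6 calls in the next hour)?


Poisson(λ=2.1): P(X=6) = e^(-λ)×λ^k/k!
= e^(-2.1) × 2.1^6 / 6!
≈ 0.1224564283 × 85.766121 / 720 ≈ 0.014587

P(X=6) ≈ 0.014587 ≈ 1.46%


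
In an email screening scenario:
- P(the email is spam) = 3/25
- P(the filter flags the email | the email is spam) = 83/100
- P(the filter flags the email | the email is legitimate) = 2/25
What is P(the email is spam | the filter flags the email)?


Using Bayes' theorem:
P(A|B) = P(B|A)·P(A) / P(B)

P(the filter flags the email) = 83/100 × 3/25 + 2/25 × 22/25
= 249/2500 + 44/625 = 17/100

P(the email is spam|the filter flags the email) = (249/2500) / (17/100) = 249/425

P(the email is spam|the filter flags the email) = 249/425 ≈ 58.59%


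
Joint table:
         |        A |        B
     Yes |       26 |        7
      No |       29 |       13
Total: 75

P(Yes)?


P(Yes) = (26+7)/75 = 33/75 = 11/25

P(Yes) = 11/25 ≈ 44.00%


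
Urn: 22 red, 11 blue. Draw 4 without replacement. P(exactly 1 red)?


Hypergeometric: C(22,1)×C(11,3)/C(33,4)
= 22×165/40920 = 11/124

P(X=1) = 11/124 ≈ 8.87%


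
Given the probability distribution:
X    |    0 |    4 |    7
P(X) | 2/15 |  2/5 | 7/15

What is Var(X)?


E[X] = 73/15
E[X²] = 439/15
Var(X) = E[X²] - (E[X])² = 439/15 - 5329/225 = 1256/225

Var(X) = 1256/225 ≈ 5.5822


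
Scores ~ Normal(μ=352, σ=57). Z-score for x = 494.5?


z = (x - μ)/σ = (494.5 - 352)/57 = 2.5

z = 2.5


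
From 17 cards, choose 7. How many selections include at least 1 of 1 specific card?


Complement: C(17,7) - C(16,7) = 19448 - 11440 = 8008

8008


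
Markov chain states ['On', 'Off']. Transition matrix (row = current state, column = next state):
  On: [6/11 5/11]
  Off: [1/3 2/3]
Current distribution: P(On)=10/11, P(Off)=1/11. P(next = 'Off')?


P(next=Off) = Σᵢ P(now=i)×P(i→Off)
= 10/11×5/11 + 1/11×2/3
= 50/121 + 2/33 = 172/363

P = 172/363 ≈ 0.4738


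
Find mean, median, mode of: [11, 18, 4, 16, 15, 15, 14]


Sorted: [4, 11, 14, 15, 15, 16, 18]
Mean = 93/7
Median = 15
Freq: {11: 1, 18: 1, 4: 1, 16: 1, 15: 2, 14: 1}
Mode: [15]

Mean=93/7, Median=15, Mode=15


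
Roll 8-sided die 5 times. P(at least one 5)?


P(no 5)^5 = (7/8)^5 = 16807/32768
P(≥1) = 1 - 16807/32768 = 15961/32768

P = 15961/32768 ≈ 48.71%


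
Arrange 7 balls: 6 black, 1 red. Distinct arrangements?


7!/(6!×1!) = 7

7


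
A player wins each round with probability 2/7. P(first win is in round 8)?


Geometric: P(X=8) = (1-p)^(k-1)×p = (5/7)^7×2/7 = 156250/5764801

P(X=8) = 156250/5764801 ≈ 2.71%


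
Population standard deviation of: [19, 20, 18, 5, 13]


Mean = 75/5 = 15
  (19-15)²=16
  (20-15)²=25
  (18-15)²=9
  (5-15)²=100
  (13-15)²=4
Σ(x-μ)² = 154
σ² = 154/5

σ = √(154/5) ≈ 5.5498


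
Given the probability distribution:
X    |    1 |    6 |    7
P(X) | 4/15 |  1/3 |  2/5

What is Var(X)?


E[X] = 76/15
E[X²] = 478/15
Var(X) = E[X²] - (E[X])² = 478/15 - 5776/225 = 1394/225

Var(X) = 1394/225 ≈ 6.1956


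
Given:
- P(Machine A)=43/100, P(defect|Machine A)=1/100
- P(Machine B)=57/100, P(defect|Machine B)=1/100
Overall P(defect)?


P(B) = Σ P(B|Aᵢ)×P(Aᵢ)
  1/100×43/100 = 43/10000
  1/100×57/100 = 57/10000
Sum = 1/100

P(defect) = 1/100 ≈ 1.00%


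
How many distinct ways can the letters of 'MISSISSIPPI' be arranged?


Letters: 11, freq: {'M': 1, 'I': 4, 'S': 4, 'P': 2}
11!/(1!×4!×4!×2!) = 39916800/1152 = 34650

34650


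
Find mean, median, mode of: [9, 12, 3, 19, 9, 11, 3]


Sorted: [3, 3, 9, 9, 11, 12, 19]
Mean = 66/7
Median = 9
Freq: {9: 2, 12: 1, 3: 2, 19: 1, 11: 1}
Mode: [3, 9]

Mean=66/7, Median=9, Mode=[3, 9]


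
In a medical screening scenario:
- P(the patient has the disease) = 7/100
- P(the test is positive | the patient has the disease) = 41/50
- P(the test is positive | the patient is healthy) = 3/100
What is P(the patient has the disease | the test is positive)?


Using Bayes' theorem:
P(A|B) = P(B|A)·P(A) / P(B)

P(the test is positive) = 41/50 × 7/100 + 3/100 × 93/100
= 287/5000 + 279/10000 = 853/10000

P(the patient has the disease|the test is positive) = (287/5000) / (853/10000) = 574/853

P(the patient has the disease|the test is positive) = 574/853 ≈ 67.29%


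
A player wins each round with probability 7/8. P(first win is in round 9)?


Geometric: P(X=9) = (1-p)^(k-1)×p = (1/8)^8×7/8 = 7/134217728

P(X=9) = 7/134217728 ≈ 0.00%


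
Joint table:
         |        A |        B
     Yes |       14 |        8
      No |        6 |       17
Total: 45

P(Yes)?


P(Yes) = (14+8)/45 = 22/45

P(Yes) = 22/45 ≈ 48.89%


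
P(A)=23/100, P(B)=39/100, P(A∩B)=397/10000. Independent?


P(A)×P(B) = 897/10000
P(A∩B) = 397/10000
Not equal → NOT independent

No, not independent


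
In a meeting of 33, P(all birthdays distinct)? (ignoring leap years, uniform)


P(all different) = Π(365-i)/365 for i=0..32
= (365/365)×(364/365)×...×(333/365)
= 0.225028

P ≈ 0.2250 ≈ 22.50%


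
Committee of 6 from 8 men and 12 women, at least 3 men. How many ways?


Count by #men:
  3M,3W: C(8,3)×C(12,3)=12320
  4M,2W: C(8,4)×C(12,2)=4620
  5M,1W: C(8,5)×C(12,1)=672
  6M,0W: C(8,6)×C(12,0)=28
Total = 17640

17640


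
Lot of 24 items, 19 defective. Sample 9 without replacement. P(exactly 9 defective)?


Hypergeometric: C(19,9)×C(5,0)/C(24,9)
= 92378×1/1307504 = 13/184

P(X=9) = 13/184 ≈ 7.07%


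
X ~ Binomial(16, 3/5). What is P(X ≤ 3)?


P(X ≤ 3) = Σ P(X=i) for i=0..3
P(X=0) = 65536/152587890625
P(X=1) = 1572864/152587890625
P(X=2) = 3538944/30517578125
P(X=3) = 24772608/30517578125
Sum = 28639232/30517578125

P(X ≤ 3) = 28639232/30517578125 ≈ 0.09%


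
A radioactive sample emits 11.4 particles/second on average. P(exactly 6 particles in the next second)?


Poisson(λ=11.4): P(X=6) = e^(-λ)×λ^k/k!
= e^(-11.4) × 11.4^6 / 6!
≈ 1.119548484e-05 × 2194972.62394 / 720 ≈ 0.034130

P(X=6) ≈ 0.034130 ≈ 3.41%


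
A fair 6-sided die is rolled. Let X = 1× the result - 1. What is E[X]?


E[die] = (1+6)/2 = 7/2
E[X] = 1×7/2 - 1 = 5/2

E[X] = 5/2


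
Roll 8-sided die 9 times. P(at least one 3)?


P(no 3)^9 = (7/8)^9 = 40353607/134217728
P(≥1) = 1 - 40353607/134217728 = 93864121/134217728

P = 93864121/134217728 ≈ 69.93%


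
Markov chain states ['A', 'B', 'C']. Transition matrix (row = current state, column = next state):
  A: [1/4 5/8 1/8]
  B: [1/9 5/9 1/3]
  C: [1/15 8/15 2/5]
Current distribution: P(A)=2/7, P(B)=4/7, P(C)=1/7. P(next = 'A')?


P(next=A) = Σᵢ P(now=i)×P(i→A)
= 2/7×1/4 + 4/7×1/9 + 1/7×1/15
= 1/14 + 4/63 + 1/105 = 13/90

P = 13/90 ≈ 0.1444


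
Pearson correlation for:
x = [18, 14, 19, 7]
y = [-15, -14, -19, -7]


n=4, Σx=58, Σy=-55, Σxy=-876, Σx²=930, Σy²=831
r = (4×(-876) - 58×(-55))/√((4×930 - 58²)(4×831 - (-55)²))
= -314/√(356×299) = -314/√106444 ≈ -314/326.2576 ≈ -0.9624

r ≈ -0.9624


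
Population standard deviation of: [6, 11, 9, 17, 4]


Mean = 47/5
  (6-47/5)²=289/25
  (11-47/5)²=64/25
  (9-47/5)²=4/25
  (17-47/5)²=1444/25
  (4-47/5)²=729/25
Σ(x-μ)² = 506/5
σ² = (506/5)/5 = 506/25

σ = √(506/25) ≈ 4.4989


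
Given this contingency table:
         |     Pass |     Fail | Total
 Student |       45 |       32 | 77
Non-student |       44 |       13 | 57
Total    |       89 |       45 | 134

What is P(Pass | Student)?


P(Pass | Student) = 45/(45+32) = 45/77

P(Pass|Student) = 45/77 ≈ 58.44%


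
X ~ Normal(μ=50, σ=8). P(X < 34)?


z = (34-50)/8 = -2.0
P(Z < -2.0) = 0.0228

P(X < 34) ≈ 0.0228


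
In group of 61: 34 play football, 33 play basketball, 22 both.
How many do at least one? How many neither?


|A∪B| = 34+33-22 = 45
Neither = 61-45 = 16

At least one: 45; Neither: 16


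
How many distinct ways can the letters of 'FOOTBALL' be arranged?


Letters: 8, freq: {'F': 1, 'O': 2, 'T': 1, 'B': 1, 'A': 1, 'L': 2}
8!/(1!×2!×1!×1!×1!×2!) = 40320/4 = 10080

10080


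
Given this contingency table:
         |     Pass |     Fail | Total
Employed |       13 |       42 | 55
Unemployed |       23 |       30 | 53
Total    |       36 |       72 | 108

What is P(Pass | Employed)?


P(Pass | Employed) = 13/(13+42) = 13/55

P(Pass|Employed) = 13/55 ≈ 23.64%


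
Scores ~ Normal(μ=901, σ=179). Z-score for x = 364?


z = (x - μ)/σ = (364 - 901)/179 = -3.0

z = -3.0


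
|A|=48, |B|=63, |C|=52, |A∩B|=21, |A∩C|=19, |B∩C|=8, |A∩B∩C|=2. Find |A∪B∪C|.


|A∪B∪C| = 48+63+52-21-19-8+2 = 117

|A∪B∪C| = 117


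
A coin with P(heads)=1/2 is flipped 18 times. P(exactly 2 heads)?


Binomial: P(X=2) = C(18,2)×p^2×(1-p)^16
= 153 × 1/4 × 1/65536 = 153/262144

P(X=2) = 153/262144 ≈ 0.06%


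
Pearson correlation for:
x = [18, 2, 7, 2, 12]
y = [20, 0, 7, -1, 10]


n=5, Σx=41, Σy=36, Σxy=527, Σx²=525, Σy²=550
r = (5×527 - 41×36)/√((5×525 - 41²)(5×550 - 36²))
= 1159/√(944×1454) = 1159/√1372576 ≈ 1159/1171.5699 ≈ 0.9893

r ≈ 0.9893


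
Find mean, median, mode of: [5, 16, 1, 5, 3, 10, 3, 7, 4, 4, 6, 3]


Sorted: [1, 3, 3, 3, 4, 4, 5, 5, 6, 7, 10, 16]
Mean = 67/12
Median = 9/2
Freq: {5: 2, 16: 1, 1: 1, 3: 3, 10: 1, 7: 1, 4: 2, 6: 1}
Mode: [3]

Mean=67/12, Median=9/2, Mode=3


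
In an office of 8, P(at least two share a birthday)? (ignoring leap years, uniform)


P(all different) = Π(365-i)/365 for i=0..7
= 0.925665
P(match) = 1 - 0.925665 = 0.074335

P ≈ 0.0743 ≈ 7.43%


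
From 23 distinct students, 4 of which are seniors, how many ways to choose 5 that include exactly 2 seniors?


Choose 2 of the 4 seniors and 3 of the other 19 students:
C(4,2)×C(19,3) = 6×969 = 5814

5814


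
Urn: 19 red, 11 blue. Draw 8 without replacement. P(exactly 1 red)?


Hypergeometric: C(19,1)×C(11,7)/C(30,8)
= 19×330/5852925 = 418/390195

P(X=1) = 418/390195 ≈ 0.11%


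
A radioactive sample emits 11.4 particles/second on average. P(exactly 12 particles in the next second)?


Poisson(λ=11.4): P(X=12) = e^(-λ)×λ^k/k!
= e^(-11.4) × 11.4^12 / 12!
≈ 1.119548484e-05 × 4.81790481983e+12 / 479001600 ≈ 0.112607

P(X=12) ≈ 0.112607 ≈ 11.26%


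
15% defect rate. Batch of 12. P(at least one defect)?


P(all good) = (17/20)^12 = 582622237229761/4096000000000000
P(≥1 defect) = 3513377762770239/4096000000000000

P = 3513377762770239/4096000000000000 ≈ 85.78%


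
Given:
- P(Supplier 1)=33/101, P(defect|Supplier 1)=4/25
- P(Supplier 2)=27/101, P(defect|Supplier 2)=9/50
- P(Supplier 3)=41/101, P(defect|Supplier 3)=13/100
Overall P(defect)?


P(B) = Σ P(B|Aᵢ)×P(Aᵢ)
  4/25×33/101 = 132/2525
  9/50×27/101 = 243/5050
  13/100×41/101 = 533/10100
Sum = 1547/10100

P(defect) = 1547/10100 ≈ 15.32%


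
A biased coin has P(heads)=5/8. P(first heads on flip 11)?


Geometric: P(X=11) = (1-p)^(k-1)×p = (3/8)^10×5/8 = 295245/8589934592

P(X=11) = 295245/8589934592 ≈ 0.00%


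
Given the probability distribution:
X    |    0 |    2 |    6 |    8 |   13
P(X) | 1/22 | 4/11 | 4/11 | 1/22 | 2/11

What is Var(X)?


E[X] = 62/11
E[X²] = 530/11
Var(X) = E[X²] - (E[X])² = 530/11 - 3844/121 = 1986/121

Var(X) = 1986/121 ≈ 16.4132


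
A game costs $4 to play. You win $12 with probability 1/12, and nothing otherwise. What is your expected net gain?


E[gain] = (12-4)×1/12 + (-4)×11/12
= 2/3 - 11/3 = -3

Expected net gain = $-3 ≈ $-3.00


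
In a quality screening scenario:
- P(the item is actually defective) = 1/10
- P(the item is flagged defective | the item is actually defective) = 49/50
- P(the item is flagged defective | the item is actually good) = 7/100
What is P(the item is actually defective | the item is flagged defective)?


Using Bayes' theorem:
P(A|B) = P(B|A)·P(A) / P(B)

P(the item is flagged defective) = 49/50 × 1/10 + 7/100 × 9/10
= 49/500 + 63/1000 = 161/1000

P(the item is actually defective|the item is flagged defective) = (49/500) / (161/1000) = 14/23

P(the item is actually defective|the item is flagged defective) = 14/23 ≈ 60.87%


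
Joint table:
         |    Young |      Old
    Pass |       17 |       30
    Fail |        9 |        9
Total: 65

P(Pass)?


P(Pass) = (17+30)/65 = 47/65

P(Pass) = 47/65 ≈ 72.31%


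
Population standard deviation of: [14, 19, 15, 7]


Mean = 55/4
  (14-55/4)²=1/16
  (19-55/4)²=441/16
  (15-55/4)²=25/16
  (7-55/4)²=729/16
Σ(x-μ)² = 299/4
σ² = (299/4)/4 = 299/16

σ = √(299/16) ≈ 4.3229


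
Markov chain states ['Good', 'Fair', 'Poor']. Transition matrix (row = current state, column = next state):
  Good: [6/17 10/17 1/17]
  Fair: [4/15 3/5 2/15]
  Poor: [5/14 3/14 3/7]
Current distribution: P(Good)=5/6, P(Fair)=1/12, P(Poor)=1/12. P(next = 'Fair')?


P(next=Fair) = Σᵢ P(now=i)×P(i→Fair)
= 5/6×10/17 + 1/12×3/5 + 1/12×3/14
= 25/51 + 1/20 + 1/56 = 7969/14280

P = 7969/14280 ≈ 0.5581


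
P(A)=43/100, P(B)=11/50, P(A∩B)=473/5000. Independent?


P(A)×P(B) = 473/5000
P(A∩B) = 473/5000
Equal ✓ → Independent

Yes, independent


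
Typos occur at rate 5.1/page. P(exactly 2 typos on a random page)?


Poisson(λ=5.1): P(X=2) = e^(-λ)×λ^k/k!
= e^(-5.1) × 5.1^2 / 2!
≈ 0.006096746566 × 26.01 / 2 ≈ 0.079288

P(X=2) ≈ 0.079288 ≈ 7.93%


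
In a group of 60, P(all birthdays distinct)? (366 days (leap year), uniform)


P(all different) = Π(366-i)/366 for i=0..59
= (366/366)×(365/366)×...×(307/366)
= 0.005966

P ≈ 0.0060 ≈ 0.60%


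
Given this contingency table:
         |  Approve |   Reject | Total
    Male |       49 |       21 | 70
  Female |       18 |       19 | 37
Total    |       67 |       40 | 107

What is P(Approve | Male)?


P(Approve | Male) = 49/(49+21) = 49/70 = 7/10

P(Approve|Male) = 7/10 ≈ 70.00%


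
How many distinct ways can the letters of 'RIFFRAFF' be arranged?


Letters: 8, freq: {'R': 2, 'I': 1, 'F': 4, 'A': 1}
8!/(2!×1!×4!×1!) = 40320/48 = 840

840


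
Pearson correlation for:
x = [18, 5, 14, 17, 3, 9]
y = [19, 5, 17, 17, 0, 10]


n=6, Σx=66, Σy=68, Σxy=984, Σx²=924, Σy²=1064
r = (6×984 - 66×68)/√((6×924 - 66²)(6×1064 - 68²))
= 1416/√(1188×1760) = 1416/√2090880 ≈ 1416/1445.9876 ≈ 0.9793

r ≈ 0.9793


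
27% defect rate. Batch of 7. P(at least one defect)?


P(all good) = (73/100)^7 = 11047398519097/100000000000000
P(≥1 defect) = 88952601480903/100000000000000

P = 88952601480903/100000000000000 ≈ 88.95%


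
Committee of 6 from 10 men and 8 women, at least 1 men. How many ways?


Count by #men:
  1M,5W: C(10,1)×C(8,5)=560
  2M,4W: C(10,2)×C(8,4)=3150
  3M,3W: C(10,3)×C(8,3)=6720
  4M,2W: C(10,4)×C(8,2)=5880
  5M,1W: C(10,5)×C(8,1)=2016
  6M,0W: C(10,6)×C(8,0)=210
Total = 18536

18536


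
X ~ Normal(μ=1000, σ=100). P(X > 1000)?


z = (1000-1000)/100 = 0.0
P(X > 1000) = 1 - P(Z ≤ 0.0) = 1 - 0.5000 = 0.5000

P(X > 1000) ≈ 0.5000


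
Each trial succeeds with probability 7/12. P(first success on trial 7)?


Geometric: P(X=7) = (1-p)^(k-1)×p = (5/12)^6×7/12 = 109375/35831808

P(X=7) = 109375/35831808 ≈ 0.31%


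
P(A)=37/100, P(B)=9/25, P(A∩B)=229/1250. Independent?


P(A)×P(B) = 333/2500
P(A∩B) = 229/1250
Not equal → NOT independent

No, not independent


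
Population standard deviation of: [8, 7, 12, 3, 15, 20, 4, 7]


Mean = 76/8 = 19/2
  (8-19/2)²=9/4
  (7-19/2)²=25/4
  (12-19/2)²=25/4
  (3-19/2)²=169/4
  (15-19/2)²=121/4
  (20-19/2)²=441/4
  (4-19/2)²=121/4
  (7-19/2)²=25/4
Σ(x-μ)² = 234
σ² = 234/8 = 117/4

σ = √(117/4) ≈ 5.4083


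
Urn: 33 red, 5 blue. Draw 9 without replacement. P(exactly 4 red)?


Hypergeometric: C(33,4)×C(5,5)/C(38,9)
= 40920×1/163011640 = 3/11951

P(X=4) = 3/11951 ≈ 0.03%


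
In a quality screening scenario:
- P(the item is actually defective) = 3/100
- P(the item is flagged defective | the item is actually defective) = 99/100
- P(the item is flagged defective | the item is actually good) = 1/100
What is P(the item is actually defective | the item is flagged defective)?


Using Bayes' theorem:
P(A|B) = P(B|A)·P(A) / P(B)

P(the item is flagged defective) = 99/100 × 3/100 + 1/100 × 97/100
= 297/10000 + 97/10000 = 197/5000

P(the item is actually defective|the item is flagged defective) = (297/10000) / (197/5000) = 297/394

P(the item is actually defective|the item is flagged defective) = 297/394 ≈ 75.38%


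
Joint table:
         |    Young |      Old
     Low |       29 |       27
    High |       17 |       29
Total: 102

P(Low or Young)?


P(Low∨Young) = P(Low) + P(Young) - P(Low∧Young)
= (56 + 46 - 29)/102 = 73/102

P = 73/102 ≈ 71.57%


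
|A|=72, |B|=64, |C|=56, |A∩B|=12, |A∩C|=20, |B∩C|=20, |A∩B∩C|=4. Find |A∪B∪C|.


|A∪B∪C| = 72+64+56-12-20-20+4 = 144

|A∪B∪C| = 144


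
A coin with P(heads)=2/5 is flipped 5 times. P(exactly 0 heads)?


Binomial: P(X=0) = C(5,0)×p^0×(1-p)^5
= 1 × 1 × 243/3125 = 243/3125

P(X=0) = 243/3125 ≈ 7.78%


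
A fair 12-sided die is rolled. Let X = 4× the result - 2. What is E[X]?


E[die] = (1+12)/2 = 13/2
E[X] = 4×13/2 - 2 = 24

E[X] = 24
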